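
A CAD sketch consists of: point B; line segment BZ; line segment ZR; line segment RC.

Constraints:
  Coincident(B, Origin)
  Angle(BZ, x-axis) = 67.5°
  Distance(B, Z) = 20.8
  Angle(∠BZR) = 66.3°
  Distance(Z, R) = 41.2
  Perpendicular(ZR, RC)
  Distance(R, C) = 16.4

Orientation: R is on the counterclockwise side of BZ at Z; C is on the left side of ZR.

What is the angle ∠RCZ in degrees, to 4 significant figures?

68.29°

∠BZR = 66.3°, so ZR runs at 67.5° + (180° − 66.3°) = 181.2° from the x-axis; with |ZR| = 41.2, R = Z + 41.2·(cos 181.2°, sin 181.2°) = (-33.23, 18.35). ZR ⟂ RC; with |RC| = 16.4 on the left of ZR, C = R + 16.4·(0.02094, -0.9998) = (-32.89, 1.957). Then cos ∠RCZ = CR·CZ / (|CR||CZ|), giving 68.29°.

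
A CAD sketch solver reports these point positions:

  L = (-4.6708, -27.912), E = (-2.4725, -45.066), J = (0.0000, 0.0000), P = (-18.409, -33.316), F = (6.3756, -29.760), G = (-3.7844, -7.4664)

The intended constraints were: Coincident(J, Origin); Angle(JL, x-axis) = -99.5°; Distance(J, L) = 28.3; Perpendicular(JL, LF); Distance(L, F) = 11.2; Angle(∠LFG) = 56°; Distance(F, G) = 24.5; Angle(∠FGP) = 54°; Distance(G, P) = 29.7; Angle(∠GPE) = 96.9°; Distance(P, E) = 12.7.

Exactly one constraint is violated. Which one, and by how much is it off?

Distance(P, E) = 12.7 — off by 7.10.

J = (0.00, 0.00) ✓; JL at -99.50° ✓; |JL| = 28.30 ✓; ∠(JL, LF) = 90.00° ✓; |LF| = 11.20 ✓; ∠LFG = 56.00° ✓; |FG| = 24.50 ✓; ∠FGP = 54.00° ✓; |GP| = 29.70 ✓; ∠GPE = 96.90° ✓; |PE| = 19.80 ✗.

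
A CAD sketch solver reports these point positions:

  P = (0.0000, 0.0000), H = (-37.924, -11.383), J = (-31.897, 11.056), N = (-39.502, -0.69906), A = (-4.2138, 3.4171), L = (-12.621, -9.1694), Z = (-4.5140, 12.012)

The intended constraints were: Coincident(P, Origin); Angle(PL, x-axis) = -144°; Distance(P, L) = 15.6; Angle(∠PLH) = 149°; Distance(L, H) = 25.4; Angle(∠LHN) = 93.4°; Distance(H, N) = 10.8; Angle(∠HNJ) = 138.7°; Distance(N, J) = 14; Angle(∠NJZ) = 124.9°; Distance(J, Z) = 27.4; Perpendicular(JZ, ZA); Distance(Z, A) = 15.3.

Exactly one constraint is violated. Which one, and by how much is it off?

Distance(Z, A) = 15.3 — off by 6.70.

P = (0.00, 0.00) ✓; PL at -144.0° ✓; |PL| = 15.60 ✓; ∠PLH = 149.0° ✓; |LH| = 25.40 ✓; ∠LHN = 93.40° ✓; |HN| = 10.80 ✓; ∠HNJ = 138.7° ✓; |NJ| = 14.00 ✓; ∠NJZ = 124.9° ✓; |JZ| = 27.40 ✓; ∠(JZ, ZA) = 90.00° ✓; |ZA| = 8.600 ✗.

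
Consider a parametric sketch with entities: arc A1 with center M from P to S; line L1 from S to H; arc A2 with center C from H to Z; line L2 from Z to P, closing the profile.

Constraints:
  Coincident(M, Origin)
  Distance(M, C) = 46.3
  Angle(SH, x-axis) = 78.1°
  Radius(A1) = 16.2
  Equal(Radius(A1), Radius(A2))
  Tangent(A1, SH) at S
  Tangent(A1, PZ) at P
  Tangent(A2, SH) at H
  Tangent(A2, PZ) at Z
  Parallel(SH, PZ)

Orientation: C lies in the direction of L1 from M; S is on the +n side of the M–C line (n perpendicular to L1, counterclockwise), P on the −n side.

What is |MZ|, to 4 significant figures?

49.05

Tangency of A1 to both parallel lines with radius 16.2 puts S and P at M ± 16.2·n: S = (-15.85, 3.341), P = (15.85, -3.341). Equal radii place H and Z the same way about C: H = C + 16.2·n = (-6.305, 48.65), Z = C − 16.2·n = (25.40, 41.96). Then |MZ| = |Z − M| = 49.05.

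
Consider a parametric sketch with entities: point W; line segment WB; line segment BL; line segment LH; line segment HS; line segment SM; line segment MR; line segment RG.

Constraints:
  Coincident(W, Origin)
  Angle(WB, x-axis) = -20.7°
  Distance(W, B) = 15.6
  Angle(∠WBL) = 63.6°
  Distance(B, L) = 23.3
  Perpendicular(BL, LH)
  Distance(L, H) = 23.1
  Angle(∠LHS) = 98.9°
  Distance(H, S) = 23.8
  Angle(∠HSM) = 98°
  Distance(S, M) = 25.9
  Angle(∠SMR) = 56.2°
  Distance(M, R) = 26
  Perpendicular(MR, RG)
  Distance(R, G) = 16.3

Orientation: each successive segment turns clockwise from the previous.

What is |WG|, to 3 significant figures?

12.4

∠SMR = 56.2° gives MR at -154° from the x-axis; with |MR| = 26.0, R = (-4.47, -10.2). MR is perpendicular to RG, so RG runs at 116°; with |RG| = 16.3, G = (-11.6, 4.47). Then |WG| = |G − W| = 12.4.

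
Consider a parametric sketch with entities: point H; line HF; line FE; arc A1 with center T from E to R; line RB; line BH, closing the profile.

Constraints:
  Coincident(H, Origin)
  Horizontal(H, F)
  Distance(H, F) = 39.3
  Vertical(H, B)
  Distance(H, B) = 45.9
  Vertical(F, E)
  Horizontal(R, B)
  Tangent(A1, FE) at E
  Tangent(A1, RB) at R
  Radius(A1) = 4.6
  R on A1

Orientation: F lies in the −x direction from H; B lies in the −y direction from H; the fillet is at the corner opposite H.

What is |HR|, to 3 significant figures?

57.5

H is at the origin; H and F share the same y with |HF| = 39.3 and F on the −x side, so F = (-39.3, 0.00). H and B share the same x with |HB| = 45.9 and B on the −y side, so B = (0.00, -45.9). The virtual corner opposite H is at (-39.3, -45.9). Tangency of A1 to FE means the radius TE is perpendicular to FE and A1 meets RB tangentially, so TR is at right angles to RB, with radius 4.6, so the center T sits 4.6 in from both sides at T = (-34.7, -41.3). That places the tangent points at E = (-39.3, -41.3) on FE and R = (-34.7, -45.9) on RB. Then |HR| = |R − H| = 57.5.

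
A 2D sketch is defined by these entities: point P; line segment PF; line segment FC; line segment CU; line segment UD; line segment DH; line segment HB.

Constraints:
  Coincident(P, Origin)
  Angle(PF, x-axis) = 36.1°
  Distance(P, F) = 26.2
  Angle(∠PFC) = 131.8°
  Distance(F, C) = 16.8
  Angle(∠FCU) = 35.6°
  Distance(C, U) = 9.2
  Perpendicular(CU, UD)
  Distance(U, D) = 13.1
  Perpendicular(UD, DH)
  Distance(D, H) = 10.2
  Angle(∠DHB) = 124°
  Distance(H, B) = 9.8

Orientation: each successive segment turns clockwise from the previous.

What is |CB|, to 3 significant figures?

8.17

P is at the origin; PF runs at 36.1° with length 26.2, so F = (21.2, 15.4). ∠PFC = 131.8° gives FC at -12.1° from the x-axis; with |FC| = 16.8, C = (37.6, 11.9). ∠FCU = 35.6° gives CU at -156° from the x-axis; with |CU| = 9.2, U = (29.2, 8.25). The perpendicularity gives UD at right angles to CU, so UD runs at 114°; with |UD| = 13.1, D = (23.9, 20.3). UD is perpendicular to DH, so DH runs at 23.5°; with |DH| = 10.2, H = (33.3, 24.3). ∠DHB = 124.0° gives HB at -32.5° from the x-axis; with |HB| = 9.8, B = (41.6, 19.1). Then |CB| = |B − C| = 8.17.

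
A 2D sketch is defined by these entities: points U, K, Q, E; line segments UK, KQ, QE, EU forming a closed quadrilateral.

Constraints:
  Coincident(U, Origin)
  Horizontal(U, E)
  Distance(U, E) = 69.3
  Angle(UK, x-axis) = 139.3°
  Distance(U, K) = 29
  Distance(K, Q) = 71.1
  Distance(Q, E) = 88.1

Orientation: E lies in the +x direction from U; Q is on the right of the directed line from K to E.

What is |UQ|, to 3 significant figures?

49.8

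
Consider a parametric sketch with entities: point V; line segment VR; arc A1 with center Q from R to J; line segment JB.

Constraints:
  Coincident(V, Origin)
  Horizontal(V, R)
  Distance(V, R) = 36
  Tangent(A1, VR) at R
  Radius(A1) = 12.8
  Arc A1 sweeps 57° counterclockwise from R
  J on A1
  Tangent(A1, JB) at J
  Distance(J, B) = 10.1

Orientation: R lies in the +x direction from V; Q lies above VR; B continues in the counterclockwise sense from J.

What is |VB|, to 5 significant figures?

54.158

V is at the origin; VR is horizontal with |VR| = 36.0 and R on the +x side, so R = (36.000, 0.0000). Since A1 is tangent to VR there, QR ⟂ VR, so Q = R + (0, 12.8) = (36.000, 12.800). On A1, R sits at bearing -90° from Q; a 57° counterclockwise sweep puts J at bearing -33°, so J = Q + 12.8·(cos -33°, sin -33°) = (46.735, 5.8286). The tangent condition forces QJ to be normal to JB, so JB runs along (−sin -33°, cos -33°); with |JB| = 10.1, B = (52.236, 14.299). Then |VB| = |B − V| = 54.158.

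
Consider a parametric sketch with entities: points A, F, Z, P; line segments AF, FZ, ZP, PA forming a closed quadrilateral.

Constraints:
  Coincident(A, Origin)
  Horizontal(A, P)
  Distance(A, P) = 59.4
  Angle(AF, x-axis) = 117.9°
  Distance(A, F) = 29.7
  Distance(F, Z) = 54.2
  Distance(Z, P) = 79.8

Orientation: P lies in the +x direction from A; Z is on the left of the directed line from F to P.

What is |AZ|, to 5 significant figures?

71.702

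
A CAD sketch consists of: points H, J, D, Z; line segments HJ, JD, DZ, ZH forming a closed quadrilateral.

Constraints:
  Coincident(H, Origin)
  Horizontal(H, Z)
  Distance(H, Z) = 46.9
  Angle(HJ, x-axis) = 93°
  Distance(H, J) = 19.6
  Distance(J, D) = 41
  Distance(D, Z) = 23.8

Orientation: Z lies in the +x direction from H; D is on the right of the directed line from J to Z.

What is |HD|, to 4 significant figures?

28.31

H is at the origin; H and Z share the same y with |HZ| = 46.9 and Z in +x, so Z = (46.9, 0). HJ runs at 93.0° with |HJ| = 19.6, so J = (-1.026, 19.57). D is determined by |JD| = 41.0 and |DZ| = 23.8 together: it lies at the intersection of circle(J, 41.0) and circle(Z, 23.8). With |JZ| = 51.77, the foot of the radical line on JZ is 36.65 from J and the perpendicular offset is √(41.0² − 36.65²) = 18.38. Taking the right-of-JZ solution: D = (25.95, -11.30).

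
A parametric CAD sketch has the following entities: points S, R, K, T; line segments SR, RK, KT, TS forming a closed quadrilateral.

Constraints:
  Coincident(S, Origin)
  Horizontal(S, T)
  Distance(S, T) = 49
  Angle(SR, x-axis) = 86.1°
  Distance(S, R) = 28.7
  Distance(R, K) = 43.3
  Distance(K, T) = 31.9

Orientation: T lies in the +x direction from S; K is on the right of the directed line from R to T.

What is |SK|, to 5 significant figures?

22.106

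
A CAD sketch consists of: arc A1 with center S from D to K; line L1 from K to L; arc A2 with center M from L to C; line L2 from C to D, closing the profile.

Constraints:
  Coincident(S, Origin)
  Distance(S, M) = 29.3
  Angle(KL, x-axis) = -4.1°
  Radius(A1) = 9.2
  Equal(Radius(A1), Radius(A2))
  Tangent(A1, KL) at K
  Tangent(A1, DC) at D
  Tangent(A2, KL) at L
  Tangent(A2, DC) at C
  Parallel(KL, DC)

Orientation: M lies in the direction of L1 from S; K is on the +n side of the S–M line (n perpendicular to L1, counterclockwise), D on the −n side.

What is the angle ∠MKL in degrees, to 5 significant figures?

17.432°

The slot axis is L1's direction at -4.1°, so u = (cos -4.1°, sin -4.1°) = (0.99744, -0.071497) and n = (−sin -4.1°, cos -4.1°) = (0.071497, 0.99744). S is at the origin and M lies 29.3 along u from S, so M = 29.3·u = (29.225, -2.0949). Tangency of A1 to both parallel lines with radius 9.2 puts K and D at S ± 9.2·n: K = (0.65778, 9.1765), D = (-0.65778, -9.1765). Equal radii place L and C the same way about M: L = M + 9.2·n = (29.883, 7.0816), C = M − 9.2·n = (28.567, -11.271). Then cos ∠MKL = KM·KL / (|KM||KL|), giving 17.432°.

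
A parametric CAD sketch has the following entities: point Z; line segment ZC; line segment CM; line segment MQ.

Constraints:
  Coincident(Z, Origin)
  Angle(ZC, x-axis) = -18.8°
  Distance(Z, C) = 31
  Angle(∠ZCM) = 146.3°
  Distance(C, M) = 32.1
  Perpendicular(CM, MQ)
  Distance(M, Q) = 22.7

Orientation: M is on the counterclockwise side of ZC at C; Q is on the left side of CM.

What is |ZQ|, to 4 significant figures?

58.15

Z is at the origin; ZC runs at -18.8° with length 31.0, so C = 31.0·(cos -18.8°, sin -18.8°) = (29.35, -9.990). ∠ZCM = 146.3°, so CM runs at -18.8° + (180° − 146.3°) = 14.90° from the x-axis; with |CM| = 32.1, M = C + 32.1·(cos 14.90°, sin 14.90°) = (60.37, -1.736). CM is perpendicular to MQ; with |MQ| = 22.7 on the left of CM, Q = M + 22.7·(-0.2571, 0.9664) = (54.53, 20.20). Then |ZQ| = |Q − Z| = 58.15.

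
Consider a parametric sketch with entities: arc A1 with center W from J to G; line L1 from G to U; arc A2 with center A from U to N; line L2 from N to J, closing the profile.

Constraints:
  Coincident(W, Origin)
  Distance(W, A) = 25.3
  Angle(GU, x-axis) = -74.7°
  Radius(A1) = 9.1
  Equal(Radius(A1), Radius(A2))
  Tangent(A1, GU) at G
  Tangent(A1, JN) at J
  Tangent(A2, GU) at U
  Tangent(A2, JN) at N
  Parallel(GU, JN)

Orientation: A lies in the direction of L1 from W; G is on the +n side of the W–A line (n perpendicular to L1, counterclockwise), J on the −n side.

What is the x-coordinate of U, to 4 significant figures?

15.45

The slot axis is L1's direction at -74.7°, so u = (cos -74.7°, sin -74.7°) = (0.2639, -0.9646) and n = (−sin -74.7°, cos -74.7°) = (0.9646, 0.2639). W is at the origin and A lies 25.3 along u from W, so A = 25.3·u = (6.676, -24.40). Tangency of A1 to both parallel lines with radius 9.1 puts G and J at W ± 9.1·n: G = (8.777, 2.401), J = (-8.777, -2.401). Equal radii place U and N the same way about A: U = A + 9.1·n = (15.45, -22.00), N = A − 9.1·n = (-2.101, -26.80). So U.x = 15.45.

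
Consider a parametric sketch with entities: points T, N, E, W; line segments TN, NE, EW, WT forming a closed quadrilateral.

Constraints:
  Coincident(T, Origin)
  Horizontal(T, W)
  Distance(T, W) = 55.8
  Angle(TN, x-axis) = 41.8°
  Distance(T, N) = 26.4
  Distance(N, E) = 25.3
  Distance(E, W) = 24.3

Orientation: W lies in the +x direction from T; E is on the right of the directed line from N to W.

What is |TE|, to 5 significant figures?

32.250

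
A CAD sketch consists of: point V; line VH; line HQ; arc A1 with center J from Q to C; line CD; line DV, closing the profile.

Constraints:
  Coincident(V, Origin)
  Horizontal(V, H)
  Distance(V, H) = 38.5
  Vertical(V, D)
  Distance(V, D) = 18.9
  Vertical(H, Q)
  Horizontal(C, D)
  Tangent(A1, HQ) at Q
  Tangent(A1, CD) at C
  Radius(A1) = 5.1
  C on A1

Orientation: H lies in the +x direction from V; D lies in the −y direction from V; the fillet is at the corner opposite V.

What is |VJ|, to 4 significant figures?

36.14

V and D share the same x with |VD| = 18.9 and D on the −y side, so D = (0.000, -18.90). The virtual corner opposite V is at (38.50, -18.90). The tangent condition forces JQ to be normal to HQ and since A1 is tangent to CD there, JC ⟂ CD, with radius 5.1, so the center J sits 5.1 in from both sides at J = (33.40, -13.80). Then |VJ| = |J − V| = 36.14.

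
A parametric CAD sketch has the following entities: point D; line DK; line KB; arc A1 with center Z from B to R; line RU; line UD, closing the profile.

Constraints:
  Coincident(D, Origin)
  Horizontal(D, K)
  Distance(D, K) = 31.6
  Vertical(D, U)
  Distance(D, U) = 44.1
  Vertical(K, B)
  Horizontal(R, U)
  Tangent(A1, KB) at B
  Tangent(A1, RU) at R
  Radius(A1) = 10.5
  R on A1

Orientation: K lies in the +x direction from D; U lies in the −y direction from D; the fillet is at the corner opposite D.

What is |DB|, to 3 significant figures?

46.1

The virtual corner opposite D is at (31.6, -44.1). Since A1 is tangent to KB there, ZB ⟂ KB and the tangent condition forces ZR to be normal to RU, with radius 10.5, so the center Z sits 10.5 in from both sides at Z = (21.1, -33.6). That places the tangent points at B = (31.6, -33.6) on KB and R = (21.1, -44.1) on RU. Then |DB| = |B − D| = 46.1.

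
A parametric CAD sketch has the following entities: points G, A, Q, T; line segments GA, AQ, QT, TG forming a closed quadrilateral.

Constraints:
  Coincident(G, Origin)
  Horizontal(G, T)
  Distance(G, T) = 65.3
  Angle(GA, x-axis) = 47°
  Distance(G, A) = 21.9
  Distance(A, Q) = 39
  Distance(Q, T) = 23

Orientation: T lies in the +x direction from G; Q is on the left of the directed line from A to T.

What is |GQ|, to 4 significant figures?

57.30

G is at the origin; GT is horizontal with |GT| = 65.3 and T in +x, so T = (65.3, 0). GA runs at 47.0° with |GA| = 21.9, so A = (14.94, 16.02). Q is determined by |AQ| = 39.0 and |QT| = 23.0 together: it lies at the intersection of circle(A, 39.0) and circle(T, 23.0). With |AT| = 52.85, the foot of the radical line on AT is 35.81 from A and the perpendicular offset is √(39.0² − 35.81²) = 15.45. Taking the left-of-AT solution: Q = (53.74, 19.89).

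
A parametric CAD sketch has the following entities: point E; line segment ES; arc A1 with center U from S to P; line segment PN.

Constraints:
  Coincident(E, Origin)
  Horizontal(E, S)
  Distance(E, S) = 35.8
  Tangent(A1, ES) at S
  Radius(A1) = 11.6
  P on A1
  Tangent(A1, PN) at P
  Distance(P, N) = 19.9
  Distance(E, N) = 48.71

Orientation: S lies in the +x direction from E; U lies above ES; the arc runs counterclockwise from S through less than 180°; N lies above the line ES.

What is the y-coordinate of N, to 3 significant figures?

34.6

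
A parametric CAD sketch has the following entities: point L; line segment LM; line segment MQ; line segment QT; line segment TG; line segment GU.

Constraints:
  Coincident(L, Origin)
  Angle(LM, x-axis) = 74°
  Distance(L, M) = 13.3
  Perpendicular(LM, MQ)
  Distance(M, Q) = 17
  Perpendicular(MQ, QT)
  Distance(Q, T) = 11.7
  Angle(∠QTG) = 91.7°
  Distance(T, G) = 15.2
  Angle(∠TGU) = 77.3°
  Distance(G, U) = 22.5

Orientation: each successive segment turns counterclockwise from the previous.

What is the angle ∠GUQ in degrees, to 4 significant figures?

58.65°

∠QTG = 91.7° gives TG at -17.70° from the x-axis; with |TG| = 15.2, G = (-1.420, 1.603). ∠TGU = 77.3° gives GU at 85.00° from the x-axis; with |GU| = 22.5, U = (0.5410, 24.02). Then cos ∠GUQ = UG·UQ / (|UG||UQ|), giving 58.65°.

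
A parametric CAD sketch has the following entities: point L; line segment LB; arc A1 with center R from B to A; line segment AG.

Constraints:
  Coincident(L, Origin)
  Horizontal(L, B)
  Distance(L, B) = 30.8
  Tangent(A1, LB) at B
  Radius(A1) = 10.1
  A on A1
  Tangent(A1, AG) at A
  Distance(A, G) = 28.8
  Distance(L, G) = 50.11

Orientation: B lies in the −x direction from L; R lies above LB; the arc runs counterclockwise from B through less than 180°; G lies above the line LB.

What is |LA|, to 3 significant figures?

24.8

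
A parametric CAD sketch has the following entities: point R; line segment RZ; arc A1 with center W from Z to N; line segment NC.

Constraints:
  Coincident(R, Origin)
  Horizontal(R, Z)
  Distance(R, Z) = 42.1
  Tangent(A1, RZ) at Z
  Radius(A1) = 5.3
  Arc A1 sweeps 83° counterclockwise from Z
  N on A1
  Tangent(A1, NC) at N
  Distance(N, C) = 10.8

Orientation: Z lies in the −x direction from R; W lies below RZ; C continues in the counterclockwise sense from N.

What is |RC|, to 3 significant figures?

51.0

On A1, Z sits at bearing 90° from W; an 83° counterclockwise sweep puts N at bearing 173°, so N = W + 5.3·(cos 173°, sin 173°) = (-47.4, -4.65). The tangent condition forces WN to be normal to NC, so NC runs along (−sin 173°, cos 173°); with |NC| = 10.8, C = (-48.7, -15.4). Then |RC| = |C − R| = 51.0.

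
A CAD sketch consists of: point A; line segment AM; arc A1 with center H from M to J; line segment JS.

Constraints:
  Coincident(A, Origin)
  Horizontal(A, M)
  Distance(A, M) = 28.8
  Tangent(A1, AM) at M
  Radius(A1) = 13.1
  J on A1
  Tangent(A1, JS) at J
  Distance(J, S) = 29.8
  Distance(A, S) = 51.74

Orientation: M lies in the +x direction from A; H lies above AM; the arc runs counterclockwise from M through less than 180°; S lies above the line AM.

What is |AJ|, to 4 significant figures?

44.68

A is at the origin; AM is horizontal with |AM| = 28.8 and M on the +x side, so M = (28.80, 0.000). A1 meets AM tangentially, so HM is at right angles to AM, so H = M + (0, 13.1) = (28.80, 13.10). Since HJ ⟂ JS (tangency), |HS| = √(13.1² + 29.8²) = 32.55 regardless of where J sits on A1. So S lies on both circle(A, 51.74) and circle(H, 32.55); the above-AM intersection is S = (24.81, 45.41). J is the foot of the tangent from S: J = (40.05, 19.80).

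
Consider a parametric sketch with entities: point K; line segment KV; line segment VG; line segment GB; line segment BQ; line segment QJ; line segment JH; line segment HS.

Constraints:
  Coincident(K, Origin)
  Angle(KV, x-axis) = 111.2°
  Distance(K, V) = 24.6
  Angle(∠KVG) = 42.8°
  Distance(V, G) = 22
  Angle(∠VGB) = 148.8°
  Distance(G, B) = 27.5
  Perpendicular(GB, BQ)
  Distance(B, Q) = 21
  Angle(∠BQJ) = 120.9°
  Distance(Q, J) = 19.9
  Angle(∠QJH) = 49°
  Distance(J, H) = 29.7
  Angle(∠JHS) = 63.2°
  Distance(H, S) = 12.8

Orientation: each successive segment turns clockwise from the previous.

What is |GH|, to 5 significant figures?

15.758

K is at the origin; KV runs at 111.2° with length 24.6, so V = (-8.8960, 22.935). ∠KVG = 42.8° gives VG at -26.000° from the x-axis; with |VG| = 22.0, G = (10.878, 13.291). ∠VGB = 148.8° gives GB at -57.200° from the x-axis; with |GB| = 27.5, B = (25.774, -9.8246). GB is perpendicular to BQ, so BQ runs at -147.20°; with |BQ| = 21.0, Q = (8.1226, -21.200). ∠BQJ = 120.9° gives QJ at 153.70° from the x-axis; with |QJ| = 19.9, J = (-9.7175, -12.383). ∠QJH = 49.0° gives JH at 22.700° from the x-axis; with |JH| = 29.7, H = (17.682, -0.92193). Then |GH| = |H − G| = 15.758.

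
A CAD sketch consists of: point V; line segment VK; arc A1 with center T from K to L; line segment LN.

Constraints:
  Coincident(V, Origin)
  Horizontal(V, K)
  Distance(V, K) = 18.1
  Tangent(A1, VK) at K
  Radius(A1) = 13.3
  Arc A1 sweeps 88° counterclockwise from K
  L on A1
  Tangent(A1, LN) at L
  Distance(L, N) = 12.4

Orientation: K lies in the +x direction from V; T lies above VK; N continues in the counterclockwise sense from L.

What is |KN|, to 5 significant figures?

28.720

V is at the origin; VK is horizontal with |VK| = 18.1 and K on the +x side, so K = (18.100, 0.0000). A1 meets VK tangentially, so TK is at right angles to VK, so T = K + (0, 13.3) = (18.100, 13.300). On A1, K sits at bearing -90° from T; an 88° counterclockwise sweep puts L at bearing -2°, so L = T + 13.3·(cos -2°, sin -2°) = (31.392, 12.836). A1 meets LN tangentially, so TL is at right angles to LN, so LN runs along (−sin -2°, cos -2°); with |LN| = 12.4, N = (31.825, 25.228). Then |KN| = |N − K| = 28.720.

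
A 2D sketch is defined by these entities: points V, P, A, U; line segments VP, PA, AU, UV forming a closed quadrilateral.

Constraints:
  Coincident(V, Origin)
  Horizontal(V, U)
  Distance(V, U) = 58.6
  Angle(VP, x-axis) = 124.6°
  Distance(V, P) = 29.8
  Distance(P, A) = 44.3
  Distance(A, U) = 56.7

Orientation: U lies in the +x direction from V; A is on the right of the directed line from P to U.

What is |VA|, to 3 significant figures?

15.1

Checks: VP at 124.6° ✓; |PA| = 44.30 ✓; |AU| = 56.70 ✓.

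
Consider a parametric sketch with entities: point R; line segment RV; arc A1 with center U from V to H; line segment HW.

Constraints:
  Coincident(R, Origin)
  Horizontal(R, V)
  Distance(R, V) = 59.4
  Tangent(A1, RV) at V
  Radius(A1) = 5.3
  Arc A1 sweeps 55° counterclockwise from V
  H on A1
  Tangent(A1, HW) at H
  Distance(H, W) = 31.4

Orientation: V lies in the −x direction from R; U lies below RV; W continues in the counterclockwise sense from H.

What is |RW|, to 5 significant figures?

86.408

R is at the origin; R and V share the same y with |RV| = 59.4 and V on the −x side, so V = (-59.400, 0.0000). Since A1 is tangent to RV there, UV ⟂ RV, so U = V + (0, -5.3) = (-59.400, -5.3000). On A1, V sits at bearing 90° from U; a 55° counterclockwise sweep puts H at bearing 145°, so H = U + 5.3·(cos 145°, sin 145°) = (-63.742, -2.2600). The tangent condition forces UH to be normal to HW, so HW runs along (−sin 145°, cos 145°); with |HW| = 31.4, W = (-81.752, -27.981). Then |RW| = |W − R| = 86.408.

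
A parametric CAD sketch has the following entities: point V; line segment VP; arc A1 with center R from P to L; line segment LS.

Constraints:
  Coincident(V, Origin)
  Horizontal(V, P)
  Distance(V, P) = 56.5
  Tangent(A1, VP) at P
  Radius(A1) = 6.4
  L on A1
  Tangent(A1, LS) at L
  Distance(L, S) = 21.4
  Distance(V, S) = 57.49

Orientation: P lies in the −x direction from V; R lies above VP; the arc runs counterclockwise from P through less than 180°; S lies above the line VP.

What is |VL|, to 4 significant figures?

50.51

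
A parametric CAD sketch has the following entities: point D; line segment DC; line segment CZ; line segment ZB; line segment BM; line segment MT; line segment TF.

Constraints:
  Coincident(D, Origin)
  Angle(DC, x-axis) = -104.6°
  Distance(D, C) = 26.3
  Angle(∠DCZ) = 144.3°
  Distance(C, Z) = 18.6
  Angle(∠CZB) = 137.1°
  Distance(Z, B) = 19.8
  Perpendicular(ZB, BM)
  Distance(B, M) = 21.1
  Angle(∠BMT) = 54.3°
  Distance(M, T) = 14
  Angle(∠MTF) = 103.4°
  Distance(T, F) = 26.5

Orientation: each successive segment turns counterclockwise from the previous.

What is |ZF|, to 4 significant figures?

21.82

D is at the origin; DC runs at -104.6° with length 26.3, so C = (-6.629, -25.45). ∠DCZ = 144.3° gives CZ at -68.90° from the x-axis; with |CZ| = 18.6, Z = (0.06652, -42.80). ∠CZB = 137.1° gives ZB at -26.00° from the x-axis; with |ZB| = 19.8, B = (17.86, -51.48). ZB is perpendicular to BM, so BM runs at 64.00°; with |BM| = 21.1, M = (27.11, -32.52). ∠BMT = 54.3° gives MT at -170.3° from the x-axis; with |MT| = 14.0, T = (13.31, -34.88). ∠MTF = 103.4° gives TF at -93.70° from the x-axis; with |TF| = 26.5, F = (11.60, -61.32). Then |ZF| = |F − Z| = 21.82.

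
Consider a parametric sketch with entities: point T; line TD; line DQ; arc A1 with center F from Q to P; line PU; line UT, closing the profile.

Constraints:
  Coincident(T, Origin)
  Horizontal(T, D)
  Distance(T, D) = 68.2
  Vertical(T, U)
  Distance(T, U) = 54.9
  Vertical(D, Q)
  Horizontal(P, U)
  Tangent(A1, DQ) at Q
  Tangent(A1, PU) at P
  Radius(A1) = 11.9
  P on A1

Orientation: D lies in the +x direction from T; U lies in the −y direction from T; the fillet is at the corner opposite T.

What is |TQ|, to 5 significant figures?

80.624

The virtual corner opposite T is at (68.200, -54.900). The tangent condition forces FQ to be normal to DQ and the tangent condition forces FP to be normal to PU, with radius 11.9, so the center F sits 11.9 in from both sides at F = (56.300, -43.000). That places the tangent points at Q = (68.200, -43.000) on DQ and P = (56.300, -54.900) on PU. Then |TQ| = |Q − T| = 80.624.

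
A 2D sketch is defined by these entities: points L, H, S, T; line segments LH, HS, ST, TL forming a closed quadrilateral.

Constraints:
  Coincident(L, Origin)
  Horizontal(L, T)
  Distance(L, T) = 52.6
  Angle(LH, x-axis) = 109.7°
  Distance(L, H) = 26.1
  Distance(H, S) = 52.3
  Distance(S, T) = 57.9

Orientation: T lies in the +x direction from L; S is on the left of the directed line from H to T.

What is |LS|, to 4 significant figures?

64.42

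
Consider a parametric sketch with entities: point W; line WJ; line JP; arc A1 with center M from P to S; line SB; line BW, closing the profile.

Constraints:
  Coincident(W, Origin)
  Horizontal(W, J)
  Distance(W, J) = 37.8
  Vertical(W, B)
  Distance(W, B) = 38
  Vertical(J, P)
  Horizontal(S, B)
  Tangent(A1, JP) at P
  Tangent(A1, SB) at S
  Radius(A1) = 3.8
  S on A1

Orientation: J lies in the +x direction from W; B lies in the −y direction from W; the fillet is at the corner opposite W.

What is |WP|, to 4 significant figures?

50.98

The virtual corner opposite W is at (37.80, -38.00). Tangency of A1 to JP means the radius MP is perpendicular to JP and A1 meets SB tangentially, so MS is at right angles to SB, with radius 3.8, so the center M sits 3.8 in from both sides at M = (34.00, -34.20). That places the tangent points at P = (37.80, -34.20) on JP and S = (34.00, -38.00) on SB. Then |WP| = |P − W| = 50.98.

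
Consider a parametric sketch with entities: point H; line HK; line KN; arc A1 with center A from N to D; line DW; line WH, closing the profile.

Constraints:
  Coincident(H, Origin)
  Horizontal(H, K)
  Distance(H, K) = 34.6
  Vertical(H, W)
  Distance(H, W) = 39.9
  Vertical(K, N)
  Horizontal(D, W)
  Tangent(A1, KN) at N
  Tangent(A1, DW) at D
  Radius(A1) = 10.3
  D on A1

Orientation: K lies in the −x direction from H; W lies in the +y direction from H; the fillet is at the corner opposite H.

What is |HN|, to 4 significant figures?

45.53

H is at the origin; HK is horizontal with |HK| = 34.6 and K on the −x side, so K = (-34.60, 0.000). HW is vertical with |HW| = 39.9 and W on the +y side, so W = (0.000, 39.90). The virtual corner opposite H is at (-34.60, 39.90). Tangency of A1 to KN means the radius AN is perpendicular to KN and tangency of A1 to DW means the radius AD is perpendicular to DW, with radius 10.3, so the center A sits 10.3 in from both sides at A = (-24.30, 29.60). That places the tangent points at N = (-34.60, 29.60) on KN and D = (-24.30, 39.90) on DW. Then |HN| = |N − H| = 45.53.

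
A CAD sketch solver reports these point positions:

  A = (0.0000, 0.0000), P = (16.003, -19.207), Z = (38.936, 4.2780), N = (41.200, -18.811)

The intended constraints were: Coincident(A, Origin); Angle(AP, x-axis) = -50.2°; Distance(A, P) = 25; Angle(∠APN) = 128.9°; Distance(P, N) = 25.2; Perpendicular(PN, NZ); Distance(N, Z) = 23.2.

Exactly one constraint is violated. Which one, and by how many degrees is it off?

Perpendicular(PN, NZ) — off by 4.70°.

A = (0.00, 0.00) ✓; AP at -50.20° ✓; |AP| = 25.00 ✓; ∠APN = 128.9° ✓; |PN| = 25.20 ✓; ∠(PN, NZ) = 94.70° ✗; |NZ| = 23.20 ✓.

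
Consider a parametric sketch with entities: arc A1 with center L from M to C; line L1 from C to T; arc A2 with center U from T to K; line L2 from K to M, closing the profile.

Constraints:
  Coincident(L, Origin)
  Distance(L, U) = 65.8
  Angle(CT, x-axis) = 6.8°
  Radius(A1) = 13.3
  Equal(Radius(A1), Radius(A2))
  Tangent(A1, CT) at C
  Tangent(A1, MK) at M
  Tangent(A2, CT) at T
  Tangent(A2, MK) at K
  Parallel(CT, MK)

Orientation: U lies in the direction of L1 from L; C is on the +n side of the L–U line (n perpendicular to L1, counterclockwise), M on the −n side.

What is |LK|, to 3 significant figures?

67.1

Tangency of A1 to both parallel lines with radius 13.3 puts C and M at L ± 13.3·n: C = (-1.57, 13.2), M = (1.57, -13.2). Equal radii place T and K the same way about U: T = U + 13.3·n = (63.8, 21.0), K = U − 13.3·n = (66.9, -5.42). Then |LK| = |K − L| = 67.1.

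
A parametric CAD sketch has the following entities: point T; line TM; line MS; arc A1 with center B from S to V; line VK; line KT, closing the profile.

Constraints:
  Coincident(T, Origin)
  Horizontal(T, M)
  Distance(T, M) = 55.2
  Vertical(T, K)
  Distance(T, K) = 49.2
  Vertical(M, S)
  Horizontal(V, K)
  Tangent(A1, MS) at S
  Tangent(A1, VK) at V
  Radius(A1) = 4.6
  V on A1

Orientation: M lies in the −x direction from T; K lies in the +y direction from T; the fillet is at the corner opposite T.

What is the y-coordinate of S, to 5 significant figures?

44.600

T is at the origin; T and M share the same y with |TM| = 55.2 and M on the −x side, so M = (-55.200, 0.0000). T and K share the same x with |TK| = 49.2 and K on the +y side, so K = (0.0000, 49.200). The virtual corner opposite T is at (-55.200, 49.200). Since A1 is tangent to MS there, BS ⟂ MS and since A1 is tangent to VK there, BV ⟂ VK, with radius 4.6, so the center B sits 4.6 in from both sides at B = (-50.600, 44.600). That places the tangent points at S = (-55.200, 44.600) on MS and V = (-50.600, 49.200) on VK. So S.y = 44.600.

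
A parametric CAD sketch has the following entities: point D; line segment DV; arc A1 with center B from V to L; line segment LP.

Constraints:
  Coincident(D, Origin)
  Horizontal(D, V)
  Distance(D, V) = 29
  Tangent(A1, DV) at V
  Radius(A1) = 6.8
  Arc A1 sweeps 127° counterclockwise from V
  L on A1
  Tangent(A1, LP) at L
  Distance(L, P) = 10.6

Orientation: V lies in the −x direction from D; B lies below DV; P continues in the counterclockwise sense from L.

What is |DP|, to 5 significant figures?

34.082

D is at the origin; DV is horizontal with |DV| = 29.0 and V on the −x side, so V = (-29.000, 0.0000). Since A1 is tangent to DV there, BV ⟂ DV, so B = V + (0, -6.8) = (-29.000, -6.8000). On A1, V sits at bearing 90° from B; a 127° counterclockwise sweep puts L at bearing 217°, so L = B + 6.8·(cos 217°, sin 217°) = (-34.431, -10.892). A1 meets LP tangentially, so BL is at right angles to LP, so LP runs along (−sin 217°, cos 217°); with |LP| = 10.6, P = (-28.051, -19.358). Then |DP| = |P − D| = 34.082.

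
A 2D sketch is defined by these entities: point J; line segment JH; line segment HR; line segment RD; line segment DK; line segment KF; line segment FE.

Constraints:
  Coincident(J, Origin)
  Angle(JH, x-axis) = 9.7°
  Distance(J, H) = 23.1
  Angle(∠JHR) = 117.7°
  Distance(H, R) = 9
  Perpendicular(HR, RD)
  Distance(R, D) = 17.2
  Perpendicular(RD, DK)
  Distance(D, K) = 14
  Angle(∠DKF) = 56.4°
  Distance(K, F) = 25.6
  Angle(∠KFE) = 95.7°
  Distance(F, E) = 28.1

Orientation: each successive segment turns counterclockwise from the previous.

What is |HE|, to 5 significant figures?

35.178

∠DKF = 56.4° gives KF at 15.600° from the x-axis; with |KF| = 25.6, F = (29.523, 11.336). ∠KFE = 95.7° gives FE at 99.900° from the x-axis; with |FE| = 28.1, E = (24.692, 39.018). Then |HE| = |E − H| = 35.178.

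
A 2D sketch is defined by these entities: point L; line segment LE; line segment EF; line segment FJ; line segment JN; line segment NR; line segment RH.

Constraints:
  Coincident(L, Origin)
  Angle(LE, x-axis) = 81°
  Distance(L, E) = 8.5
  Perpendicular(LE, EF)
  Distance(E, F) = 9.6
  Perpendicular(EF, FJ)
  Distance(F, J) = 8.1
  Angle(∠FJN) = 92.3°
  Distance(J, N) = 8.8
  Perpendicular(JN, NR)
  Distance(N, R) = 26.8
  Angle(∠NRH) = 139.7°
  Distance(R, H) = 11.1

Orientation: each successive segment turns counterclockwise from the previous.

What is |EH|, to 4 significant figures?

27.86

L is at the origin; LE runs at 81.0° with length 8.5, so E = (1.330, 8.395). LE is perpendicular to EF, so EF runs at 171.0°; with |EF| = 9.6, F = (-8.152, 9.897). EF ⟂ FJ, so FJ runs at -99.00°; with |FJ| = 8.1, J = (-9.419, 1.897). ∠FJN = 92.3° gives JN at -11.30° from the x-axis; with |JN| = 8.8, N = (-0.7898, 0.1725). JN ⟂ NR, so NR runs at 78.70°; with |NR| = 26.8, R = (4.462, 26.45). ∠NRH = 139.7° gives RH at 119.0° from the x-axis; with |RH| = 11.1, H = (-0.9199, 36.16). Then |EH| = |H − E| = 27.86.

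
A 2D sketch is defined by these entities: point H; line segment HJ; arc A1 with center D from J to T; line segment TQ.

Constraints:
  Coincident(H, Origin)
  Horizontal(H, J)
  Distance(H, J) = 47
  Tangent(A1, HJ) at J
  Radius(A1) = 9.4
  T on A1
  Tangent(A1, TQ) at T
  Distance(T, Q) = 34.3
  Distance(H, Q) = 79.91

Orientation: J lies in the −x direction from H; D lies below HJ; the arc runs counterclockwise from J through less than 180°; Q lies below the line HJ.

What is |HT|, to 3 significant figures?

55.4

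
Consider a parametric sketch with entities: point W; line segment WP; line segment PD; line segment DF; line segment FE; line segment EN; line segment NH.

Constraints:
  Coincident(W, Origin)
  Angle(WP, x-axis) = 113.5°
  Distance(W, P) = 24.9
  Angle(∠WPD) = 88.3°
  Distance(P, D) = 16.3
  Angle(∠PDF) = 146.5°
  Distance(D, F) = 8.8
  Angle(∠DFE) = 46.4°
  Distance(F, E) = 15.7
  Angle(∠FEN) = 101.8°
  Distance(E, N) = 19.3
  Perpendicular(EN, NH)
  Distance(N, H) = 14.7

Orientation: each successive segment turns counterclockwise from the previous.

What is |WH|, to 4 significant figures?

42.22

W is at the origin; WP runs at 113.5° with length 24.9, so P = (-9.929, 22.83). ∠WPD = 88.3° gives PD at -154.8° from the x-axis; with |PD| = 16.3, D = (-24.68, 15.89). ∠PDF = 146.5° gives DF at -121.3° from the x-axis; with |DF| = 8.8, F = (-29.25, 8.375). ∠DFE = 46.4° gives FE at 12.30° from the x-axis; with |FE| = 15.7, E = (-13.91, 11.72). ∠FEN = 101.8° gives EN at 90.50° from the x-axis; with |EN| = 19.3, N = (-14.08, 31.02). The perpendicularity gives NH at right angles to EN, so NH runs at -179.5°; with |NH| = 14.7, H = (-28.78, 30.89). Then |WH| = |H − W| = 42.22.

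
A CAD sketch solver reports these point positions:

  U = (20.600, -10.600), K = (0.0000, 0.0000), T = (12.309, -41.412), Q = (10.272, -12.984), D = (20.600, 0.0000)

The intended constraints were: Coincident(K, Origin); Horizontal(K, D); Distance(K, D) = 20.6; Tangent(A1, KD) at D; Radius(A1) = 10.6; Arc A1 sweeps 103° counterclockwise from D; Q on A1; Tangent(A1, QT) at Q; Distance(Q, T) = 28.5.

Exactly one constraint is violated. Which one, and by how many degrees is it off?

Tangent(A1, QT) at Q — off by 8.90°.

K = (0.00, 0.00) ✓; K.y = 0.00, D.y = 0.00 ✓; |KD| = 20.60 ✓; ∠(UD, DK) = 90.00° ✓; |UD| = 10.60 ✓; bearing(U→Q) − bearing(U→D) = 103.0° ✓; |UQ| = 10.60 ✓; ∠(UQ, QT) = 98.90° ✗; |QT| = 28.50 ✓.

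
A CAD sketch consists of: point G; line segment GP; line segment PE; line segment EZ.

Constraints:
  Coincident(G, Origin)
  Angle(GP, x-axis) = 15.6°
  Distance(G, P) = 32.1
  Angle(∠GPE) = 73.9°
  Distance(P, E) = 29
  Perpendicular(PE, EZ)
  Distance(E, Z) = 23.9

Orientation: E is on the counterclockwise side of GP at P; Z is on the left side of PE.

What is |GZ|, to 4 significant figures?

21.26

∠GPE = 73.9°, so PE runs at 15.6° + (180° − 73.9°) = 121.7° from the x-axis; with |PE| = 29.0, E = P + 29.0·(cos 121.7°, sin 121.7°) = (15.68, 33.31). The perpendicularity gives EZ at right angles to PE; with |EZ| = 23.9 on the left of PE, Z = E + 23.9·(-0.8508, -0.5255) = (-4.656, 20.75). Then |GZ| = |Z − G| = 21.26.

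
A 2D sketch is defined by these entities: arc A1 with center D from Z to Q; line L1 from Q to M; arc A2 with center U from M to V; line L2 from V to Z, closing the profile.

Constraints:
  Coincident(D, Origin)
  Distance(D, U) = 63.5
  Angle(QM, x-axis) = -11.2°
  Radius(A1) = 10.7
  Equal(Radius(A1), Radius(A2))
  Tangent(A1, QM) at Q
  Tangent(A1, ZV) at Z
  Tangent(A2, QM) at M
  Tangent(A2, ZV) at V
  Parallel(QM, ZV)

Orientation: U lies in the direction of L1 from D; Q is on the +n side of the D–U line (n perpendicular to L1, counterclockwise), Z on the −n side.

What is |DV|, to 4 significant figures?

64.40

The slot axis is L1's direction at -11.2°, so u = (cos -11.2°, sin -11.2°) = (0.9810, -0.1942) and n = (−sin -11.2°, cos -11.2°) = (0.1942, 0.9810). D is at the origin and U lies 63.5 along u from D, so U = 63.5·u = (62.29, -12.33). Tangency of A1 to both parallel lines with radius 10.7 puts Q and Z at D ± 10.7·n: Q = (2.078, 10.50), Z = (-2.078, -10.50). Equal radii place M and V the same way about U: M = U + 10.7·n = (64.37, -1.838), V = U − 10.7·n = (60.21, -22.83). Then |DV| = |V − D| = 64.40.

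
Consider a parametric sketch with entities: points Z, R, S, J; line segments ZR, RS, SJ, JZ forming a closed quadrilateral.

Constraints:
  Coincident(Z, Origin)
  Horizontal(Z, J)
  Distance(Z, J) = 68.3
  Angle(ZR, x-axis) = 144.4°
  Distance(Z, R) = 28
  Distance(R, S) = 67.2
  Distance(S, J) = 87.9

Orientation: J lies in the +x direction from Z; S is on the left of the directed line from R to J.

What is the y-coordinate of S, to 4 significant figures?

70.92

Checks: |RS| = 67.20 ✓; |SJ| = 87.90 ✓.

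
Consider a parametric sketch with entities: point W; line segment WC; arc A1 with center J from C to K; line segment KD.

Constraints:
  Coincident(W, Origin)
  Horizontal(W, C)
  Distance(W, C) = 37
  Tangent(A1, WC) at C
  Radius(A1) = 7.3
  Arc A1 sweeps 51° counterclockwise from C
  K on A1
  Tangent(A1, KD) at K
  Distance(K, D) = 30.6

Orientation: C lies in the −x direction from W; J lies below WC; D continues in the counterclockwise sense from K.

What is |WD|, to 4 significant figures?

67.36

W is at the origin; WC is horizontal with |WC| = 37.0 and C on the −x side, so C = (-37.00, 0.000). Since A1 is tangent to WC there, JC ⟂ WC, so J = C + (0, -7.3) = (-37.00, -7.300). On A1, C sits at bearing 90° from J; a 51° counterclockwise sweep puts K at bearing 141°, so K = J + 7.3·(cos 141°, sin 141°) = (-42.67, -2.706). Tangency of A1 to KD means the radius JK is perpendicular to KD, so KD runs along (−sin 141°, cos 141°); with |KD| = 30.6, D = (-61.93, -26.49). Then |WD| = |D − W| = 67.36.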